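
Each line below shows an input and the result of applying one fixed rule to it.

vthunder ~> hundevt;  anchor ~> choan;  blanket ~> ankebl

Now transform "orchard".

Rule — delete the last character, then move the first 2 characters to the end (rotate left by 2).
"orchard" → "orchar" → "charor".

charor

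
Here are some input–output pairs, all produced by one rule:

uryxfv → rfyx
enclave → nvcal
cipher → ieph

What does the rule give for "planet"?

Looking at the pairs, the operation is to take characters alternately from the front and the back (1st, last, 2nd, 2nd-last, ...), then delete the first 2 characters.
Working it through for "planet": intermediate "ptlean", final "lean".

lean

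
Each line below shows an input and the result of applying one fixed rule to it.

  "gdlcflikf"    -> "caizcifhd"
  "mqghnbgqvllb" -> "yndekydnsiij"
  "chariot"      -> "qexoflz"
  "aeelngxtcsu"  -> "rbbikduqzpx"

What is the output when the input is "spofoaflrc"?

The transformation: shift every letter 3 places backward in the alphabet (wrapping around), then swap the first and last characters.
On "spofoaflrc" that produces "zmlclxciop".

zmlclxciop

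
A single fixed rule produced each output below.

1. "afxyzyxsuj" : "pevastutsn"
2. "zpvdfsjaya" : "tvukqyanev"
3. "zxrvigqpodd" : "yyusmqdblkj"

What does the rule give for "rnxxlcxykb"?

The transformation: shift every letter 5 places backward in the alphabet (wrapping around), then move the last 2 characters to the front (rotate right by 2).
Applying both steps to "rnxxlcxykb": "missgxstfw", then "fwmissgxst".

fwmissgxst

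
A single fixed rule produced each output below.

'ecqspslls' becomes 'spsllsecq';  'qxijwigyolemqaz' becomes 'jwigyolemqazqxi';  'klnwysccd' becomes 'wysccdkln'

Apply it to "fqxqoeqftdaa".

Looking at the pairs, the operation is to move the first 3 characters to the end (rotate left by 3).
"fqxqoeqftdaa" → "qoeqftdaafqx".

qoeqftdaafqx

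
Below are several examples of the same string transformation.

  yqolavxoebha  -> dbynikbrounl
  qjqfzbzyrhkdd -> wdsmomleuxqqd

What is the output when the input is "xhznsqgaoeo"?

umafdtnbrbk

Each output is the input with this applied: shift every letter 13 places forward in the alphabet (wrapping around) — i.e. ROT13, then move the first character to the end.
On "xhznsqgaoeo": the first step gives "kumafdtnbrb", and the second then gives "umafdtnbrbk".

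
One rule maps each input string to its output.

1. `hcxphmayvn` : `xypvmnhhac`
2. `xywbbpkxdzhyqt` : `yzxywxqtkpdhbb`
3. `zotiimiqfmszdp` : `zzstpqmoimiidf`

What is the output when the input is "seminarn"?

In each case the input is transformed by: sort the characters into reverse alphabetical order, then swap each adjacent pair of characters (1↔2, 3↔4, ...).
Working it through for "seminarn": intermediate "srnnmiea", final "rsnnimae".

rsnnimae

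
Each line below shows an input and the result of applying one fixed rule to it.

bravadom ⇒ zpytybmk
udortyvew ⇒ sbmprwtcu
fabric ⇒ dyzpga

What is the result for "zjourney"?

In each case the input is transformed by: shift every letter 2 places backward in the alphabet (wrapping around).
For "zjourney" the result is "xhmsplcw".

xhmsplcw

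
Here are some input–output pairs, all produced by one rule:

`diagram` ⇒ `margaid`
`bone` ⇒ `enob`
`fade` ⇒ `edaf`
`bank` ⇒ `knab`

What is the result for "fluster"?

retsulf

The rule is to reverse the string.
So "fluster" becomes "retsulf".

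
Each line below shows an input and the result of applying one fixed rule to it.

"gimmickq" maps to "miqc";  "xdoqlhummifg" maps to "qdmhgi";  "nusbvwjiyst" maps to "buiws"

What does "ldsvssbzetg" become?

vdzst

Looking at the pairs, the operation is to keep every other character starting from the second (positions 2nd, 4th, 6th, ...), then swap each adjacent pair of characters (1↔2, 3↔4, ...).
On "ldsvssbzetg": the first step gives "dvszt", and the second then gives "vdzst".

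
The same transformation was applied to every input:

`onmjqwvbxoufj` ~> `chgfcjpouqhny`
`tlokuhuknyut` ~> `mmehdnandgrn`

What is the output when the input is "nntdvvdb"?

Each output is the input with this applied: shift every letter 7 places backward in the alphabet (wrapping around), then move the last character to the front.
For "nntdvvdb" the result is "uggmwoow".

uggmwoow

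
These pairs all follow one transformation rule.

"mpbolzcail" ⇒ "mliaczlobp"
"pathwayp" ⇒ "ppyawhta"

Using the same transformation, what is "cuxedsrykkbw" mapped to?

Rule — reverse the string, then move the last character to the front.
Applying both steps to "cuxedsrykkbw": "wbkkyrsdexuc", then "cwbkkyrsdexu".

cwbkkyrsdexu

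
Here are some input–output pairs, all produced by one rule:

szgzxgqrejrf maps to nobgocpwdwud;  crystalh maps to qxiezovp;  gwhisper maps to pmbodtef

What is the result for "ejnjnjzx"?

Looking at the pairs, the operation is to swap the front and back halves of the string, then shift every letter 3 places backward in the alphabet (wrapping around).
Working it through for "ejnjnjzx": intermediate "njzxejnj", final "kgwubgkg".

kgwubgkg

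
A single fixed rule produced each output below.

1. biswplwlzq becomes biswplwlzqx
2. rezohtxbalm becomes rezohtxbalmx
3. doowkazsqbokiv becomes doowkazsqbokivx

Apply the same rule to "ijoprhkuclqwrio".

Each output is the input with this applied: append "x".
On "ijoprhkuclqwrio" that produces "ijoprhkuclqwriox".

ijoprhkuclqwriox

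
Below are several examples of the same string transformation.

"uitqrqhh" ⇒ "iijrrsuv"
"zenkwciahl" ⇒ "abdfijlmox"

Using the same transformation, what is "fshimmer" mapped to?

fgijnnst

Rule — shift every letter 1 place forward in the alphabet (wrapping around), then sort the characters into alphabetical order.
Starting from "fshimmer": after the first operation, "gtijnnfs"; after the second, "fgijnnst".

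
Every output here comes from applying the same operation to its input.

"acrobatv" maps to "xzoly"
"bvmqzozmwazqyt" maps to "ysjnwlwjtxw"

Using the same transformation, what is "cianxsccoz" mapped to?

Rule — shift every letter 3 places backward in the alphabet (wrapping around), then delete the last 3 characters.
Working it through for "cianxsccoz": intermediate "zfxkupzzlw", final "zfxkupz".

zfxkupz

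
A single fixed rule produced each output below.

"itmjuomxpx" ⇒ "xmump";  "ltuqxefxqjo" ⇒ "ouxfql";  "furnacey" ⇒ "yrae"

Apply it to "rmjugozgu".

Each output is the input with this applied: swap the first and last characters, then keep every other character starting from the first (positions 1st, 3rd, 5th, ...).
On "rmjugozgu": the first step gives "umjugozgr", and the second then gives "ujgzr".

ujgzr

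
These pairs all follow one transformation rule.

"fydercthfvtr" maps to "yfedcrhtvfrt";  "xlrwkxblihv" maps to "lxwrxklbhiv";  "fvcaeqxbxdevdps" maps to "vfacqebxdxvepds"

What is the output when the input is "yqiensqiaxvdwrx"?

Looking at the pairs, the operation is to swap each adjacent pair of characters (1↔2, 3↔4, ...).
So "yqiensqiaxvdwrx" becomes "qyeisniqxadvrwx".

qyeisniqxadvrwx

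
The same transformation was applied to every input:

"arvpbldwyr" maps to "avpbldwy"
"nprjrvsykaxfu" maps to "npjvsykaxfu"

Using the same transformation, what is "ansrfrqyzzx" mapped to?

Each output is the input with this applied: remove every "r".
Doing the same to "ansrfrqyzzx": "ansfqyzzx".

ansfqyzzx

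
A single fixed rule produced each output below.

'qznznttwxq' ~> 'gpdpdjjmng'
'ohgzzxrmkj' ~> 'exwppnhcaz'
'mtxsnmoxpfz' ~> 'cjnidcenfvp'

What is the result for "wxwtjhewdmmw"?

mnmjzxumtccm

Each output is the input with this applied: shift every letter 10 places backward in the alphabet (wrapping around).
On "wxwtjhewdmmw" that produces "mnmjzxumtccm".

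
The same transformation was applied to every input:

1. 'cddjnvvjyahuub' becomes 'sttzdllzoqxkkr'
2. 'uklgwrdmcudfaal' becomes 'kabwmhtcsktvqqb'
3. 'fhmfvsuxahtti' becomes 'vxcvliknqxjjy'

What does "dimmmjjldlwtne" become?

The rule is to shift every letter 10 places backward in the alphabet (wrapping around).
For "dimmmjjldlwtne" the result is "tyccczzbtbmjdu".

tyccczzbtbmjdu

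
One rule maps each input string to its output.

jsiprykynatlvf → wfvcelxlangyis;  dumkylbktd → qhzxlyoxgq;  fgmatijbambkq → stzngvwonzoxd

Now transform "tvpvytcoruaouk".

The rule is to shift every letter 13 places forward in the alphabet (wrapping around) — i.e. ROT13.
On "tvpvytcoruaouk" that produces "gicilgpbehnbhx".

gicilgpbehnbhx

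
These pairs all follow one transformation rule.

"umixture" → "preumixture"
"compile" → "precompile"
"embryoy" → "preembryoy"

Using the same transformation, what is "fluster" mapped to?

prefluster

In each case the input is transformed by: prepend "pre".
On "fluster" that produces "prefluster".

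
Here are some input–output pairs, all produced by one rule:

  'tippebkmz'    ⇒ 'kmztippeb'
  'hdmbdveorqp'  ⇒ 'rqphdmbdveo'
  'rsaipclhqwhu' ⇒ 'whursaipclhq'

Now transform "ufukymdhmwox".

woxufukymdhm

The rule is to move the last 3 characters to the front (rotate right by 3).
Applying that to "ufukymdhmwox" gives "woxufukymdhm".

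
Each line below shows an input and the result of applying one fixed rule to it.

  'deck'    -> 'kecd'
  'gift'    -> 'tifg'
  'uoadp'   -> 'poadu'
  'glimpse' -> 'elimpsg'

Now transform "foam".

The pattern: swap the first and last characters.
For "foam" the result is "moaf".

moaf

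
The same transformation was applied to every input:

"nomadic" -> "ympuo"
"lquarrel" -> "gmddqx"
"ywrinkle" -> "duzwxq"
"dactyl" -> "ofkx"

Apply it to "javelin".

What's happening: shift every letter 12 places forward in the alphabet (wrapping around), then delete the first 2 characters.
Working it through for "javelin": intermediate "vmhqxuz", final "hqxuz".
(Check on "lquarrel": → "xcgmddqx" → "gmddqx" ✓)

hqxuz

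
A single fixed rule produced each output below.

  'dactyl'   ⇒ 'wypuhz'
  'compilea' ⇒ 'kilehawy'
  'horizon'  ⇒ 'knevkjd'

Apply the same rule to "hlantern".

hwjpanjd

What's happening: move the first character to the end, then shift every letter 4 places backward in the alphabet (wrapping around).
"hlantern" → "lanternh" → "hwjpanjd".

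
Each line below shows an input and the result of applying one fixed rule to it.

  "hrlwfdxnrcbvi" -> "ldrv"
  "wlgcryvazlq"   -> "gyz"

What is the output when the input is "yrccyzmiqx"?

In each case the input is transformed by: keep one character in every 3, starting at position 3 (positions 3rd, 6th, 9th, ...).
So "yrccyzmiqx" becomes "czq".

czq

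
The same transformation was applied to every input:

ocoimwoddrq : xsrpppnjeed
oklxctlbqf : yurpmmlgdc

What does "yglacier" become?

The rule is to shift every letter 1 place forward in the alphabet (wrapping around), then sort the characters into reverse alphabetical order.
"yglacier" → "zhmbdjfs" → "zsmjhfdb".

zsmjhfdb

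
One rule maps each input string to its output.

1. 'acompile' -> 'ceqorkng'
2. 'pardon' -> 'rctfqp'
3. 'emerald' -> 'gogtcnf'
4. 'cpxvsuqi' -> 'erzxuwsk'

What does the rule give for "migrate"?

Looking at the pairs, the operation is to shift every letter 2 places forward in the alphabet (wrapping around).
"migrate" → "okitcvg".

okitcvg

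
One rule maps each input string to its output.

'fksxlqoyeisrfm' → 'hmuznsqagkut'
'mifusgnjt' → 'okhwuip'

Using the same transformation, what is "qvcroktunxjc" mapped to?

Each output is the input with this applied: shift every letter 2 places forward in the alphabet (wrapping around), then delete the last 2 characters.
Applying both steps to "qvcroktunxjc": "sxetqmvwpzle", then "sxetqmvwpz".

sxetqmvwpz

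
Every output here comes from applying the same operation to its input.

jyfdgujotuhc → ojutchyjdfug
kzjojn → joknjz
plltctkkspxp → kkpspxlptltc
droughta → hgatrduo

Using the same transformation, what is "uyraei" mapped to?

eauiry

Rule — swap the front and back halves of the string, then swap each adjacent pair of characters (1↔2, 3↔4, ...).
For "uyraei", step one produces "aeiuyr"; step two turns that into "eauiry".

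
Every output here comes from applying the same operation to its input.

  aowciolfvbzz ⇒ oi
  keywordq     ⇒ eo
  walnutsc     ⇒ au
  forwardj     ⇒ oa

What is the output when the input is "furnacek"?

Rule — keep one character in every 3, starting at position 2 (positions 2nd, 5th, 8th, ...), then keep only the vowels.
Applying both steps to "furnacek": "uak", then "ua".

ua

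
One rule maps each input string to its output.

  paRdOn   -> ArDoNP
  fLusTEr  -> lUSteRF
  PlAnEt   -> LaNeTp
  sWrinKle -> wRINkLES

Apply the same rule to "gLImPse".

The rule is to move the first character to the end, then flip the case of every letter.
For "gLImPse", step one produces "LImPseg"; step two turns that into "liMpSEG".

liMpSEG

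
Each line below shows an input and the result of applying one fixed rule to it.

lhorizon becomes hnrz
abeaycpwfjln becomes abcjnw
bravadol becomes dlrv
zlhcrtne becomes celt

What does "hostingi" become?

Rule — keep every other character starting from the second (positions 2nd, 4th, 6th, ...), then sort the characters into alphabetical order.
"hostingi" → "otni" → "inot".

inot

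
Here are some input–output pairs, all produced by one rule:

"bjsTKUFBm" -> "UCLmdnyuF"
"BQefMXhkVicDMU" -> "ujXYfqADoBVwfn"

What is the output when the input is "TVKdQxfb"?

The rule is to shift every letter 7 places backward in the alphabet (wrapping around), then flip the case of every letter.
"TVKdQxfb" → "MODwJqyu" → "modWjQYU".

modWjQYU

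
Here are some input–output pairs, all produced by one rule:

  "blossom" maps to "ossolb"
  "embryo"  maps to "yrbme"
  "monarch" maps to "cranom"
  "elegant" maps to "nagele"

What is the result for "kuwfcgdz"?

Rule — reverse the string, then delete the first character.
On "kuwfcgdz" that produces "dgcfwuk".

dgcfwuk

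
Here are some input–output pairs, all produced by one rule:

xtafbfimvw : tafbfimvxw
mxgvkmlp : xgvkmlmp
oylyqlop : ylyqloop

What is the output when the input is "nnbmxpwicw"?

nbmxpwicnw

Looking at the pairs, the operation is to swap the first and last characters, then move the first character to the end.
Starting from "nnbmxpwicw": after the first operation, "wnbmxpwicn"; after the second, "nbmxpwicnw".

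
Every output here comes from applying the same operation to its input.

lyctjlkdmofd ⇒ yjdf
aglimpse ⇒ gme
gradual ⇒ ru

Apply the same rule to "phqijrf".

In each case the input is transformed by: keep one character in every 3, starting at position 2 (positions 2nd, 5th, 8th, ...).
"phqijrf" → "hj".

hj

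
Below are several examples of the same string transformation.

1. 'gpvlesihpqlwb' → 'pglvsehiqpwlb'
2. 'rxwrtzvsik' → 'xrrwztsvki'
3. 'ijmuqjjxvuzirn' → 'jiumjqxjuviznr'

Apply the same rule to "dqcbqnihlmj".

The rule is to swap each adjacent pair of characters (1↔2, 3↔4, ...).
On "dqcbqnihlmj" that produces "qdbcnqhimlj".

qdbcnqhimlj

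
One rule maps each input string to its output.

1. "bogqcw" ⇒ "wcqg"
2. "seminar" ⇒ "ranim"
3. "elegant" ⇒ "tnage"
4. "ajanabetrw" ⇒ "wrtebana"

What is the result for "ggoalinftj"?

Looking at the pairs, the operation is to reverse the string, then delete the last 2 characters.
Applying both steps to "ggoalinftj": "jtfnilaogg", then "jtfnilao".
(Check on "seminar": → "ranimes" → "ranim" ✓)

jtfnilao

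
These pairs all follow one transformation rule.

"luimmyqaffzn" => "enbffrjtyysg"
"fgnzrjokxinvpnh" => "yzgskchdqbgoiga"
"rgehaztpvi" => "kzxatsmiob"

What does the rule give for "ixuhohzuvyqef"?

Rule — shift every letter 7 places backward in the alphabet (wrapping around).
Doing the same to "ixuhohzuvyqef": "bqnahasnorjxy".

bqnahasnorjxy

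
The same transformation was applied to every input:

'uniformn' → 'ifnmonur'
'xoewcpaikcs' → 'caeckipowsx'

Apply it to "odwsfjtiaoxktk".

daifkjoksottxw

In each case the input is transformed by: sort the characters into alphabetical order, then swap each adjacent pair of characters (1↔2, 3↔4, ...).
Applying both steps to "odwsfjtiaoxktk": "adfijkkoosttwx", then "daifkjoksottxw".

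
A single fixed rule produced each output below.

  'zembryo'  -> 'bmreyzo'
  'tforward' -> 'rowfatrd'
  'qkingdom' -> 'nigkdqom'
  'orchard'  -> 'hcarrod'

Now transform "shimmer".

mimhesr

Each output is the input with this applied: move the first 3 characters to the end (rotate left by 3), then take characters alternately from the front and the back (1st, last, 2nd, 2nd-last, ...).
Applying both steps to "shimmer": "mmershi", then "mimhesr".
(Check on "qkingdom": → "ngdomqki" → "nigkdqom" ✓)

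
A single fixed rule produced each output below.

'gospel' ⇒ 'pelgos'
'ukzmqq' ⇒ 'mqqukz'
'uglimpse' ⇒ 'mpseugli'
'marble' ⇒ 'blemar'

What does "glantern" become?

ternglan

The transformation: swap the front and back halves of the string.
On "glantern" that produces "ternglan".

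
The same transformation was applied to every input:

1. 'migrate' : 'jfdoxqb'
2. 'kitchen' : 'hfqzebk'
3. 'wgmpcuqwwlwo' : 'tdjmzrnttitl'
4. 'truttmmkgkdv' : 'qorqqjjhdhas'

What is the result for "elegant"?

bibdxkq

The transformation: shift every letter 3 places backward in the alphabet (wrapping around).
Applying that to "elegant" gives "bibdxkq".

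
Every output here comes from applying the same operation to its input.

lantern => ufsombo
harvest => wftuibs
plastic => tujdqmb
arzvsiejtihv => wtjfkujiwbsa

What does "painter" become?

The rule is to move the first 3 characters to the end (rotate left by 3), then shift every letter 1 place forward in the alphabet (wrapping around).
"painter" → "nterpai" → "oufsqbj".

oufsqbj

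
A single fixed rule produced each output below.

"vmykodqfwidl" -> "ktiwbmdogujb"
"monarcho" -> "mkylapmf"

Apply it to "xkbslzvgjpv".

Rule — swap each adjacent pair of characters (1↔2, 3↔4, ...), then shift every letter 2 places backward in the alphabet (wrapping around).
For "xkbslzvgjpv" the result is "ivqzxjetnht".

ivqzxjetnht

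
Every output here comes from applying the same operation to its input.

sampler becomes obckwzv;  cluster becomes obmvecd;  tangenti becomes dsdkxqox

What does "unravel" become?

Each output is the input with this applied: shift every letter 10 places forward in the alphabet (wrapping around), then move the last 2 characters to the front (rotate right by 2).
"unravel" → "exbkfov" → "ovexbkf".

ovexbkf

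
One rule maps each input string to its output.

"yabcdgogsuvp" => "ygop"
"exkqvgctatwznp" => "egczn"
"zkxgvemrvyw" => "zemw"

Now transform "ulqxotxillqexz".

The pattern: swap each adjacent pair of characters (1↔2, 3↔4, ...), then keep one character in every 3, starting at position 2 (positions 2nd, 5th, 8th, ...).
Applying both steps to "ulqxotxillqexz": "luxqtoixlleqzx", then "utxex".

utxex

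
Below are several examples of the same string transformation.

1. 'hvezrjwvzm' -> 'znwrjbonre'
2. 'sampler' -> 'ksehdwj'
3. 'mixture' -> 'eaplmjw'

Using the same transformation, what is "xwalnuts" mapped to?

posdfmlk

Each output is the input with this applied: shift every letter 8 places backward in the alphabet (wrapping around).
On "xwalnuts" that produces "posdfmlk".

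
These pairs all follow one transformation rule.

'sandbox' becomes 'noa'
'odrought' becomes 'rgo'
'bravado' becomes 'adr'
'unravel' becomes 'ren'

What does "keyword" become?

What's happening: move the first 2 characters to the end (rotate left by 2), then keep one character in every 3, starting at position 1 (positions 1st, 4th, 7th, ...).
For "keyword", step one produces "ywordke"; step two turns that into "yre".

yre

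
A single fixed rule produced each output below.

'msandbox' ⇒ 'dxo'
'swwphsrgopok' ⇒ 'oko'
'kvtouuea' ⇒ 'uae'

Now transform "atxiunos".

The transformation: swap each adjacent pair of characters (1↔2, 3↔4, ...), then keep only the last 3 characters.
Starting from "atxiunos": after the first operation, "taixnuso"; after the second, "uso".

uso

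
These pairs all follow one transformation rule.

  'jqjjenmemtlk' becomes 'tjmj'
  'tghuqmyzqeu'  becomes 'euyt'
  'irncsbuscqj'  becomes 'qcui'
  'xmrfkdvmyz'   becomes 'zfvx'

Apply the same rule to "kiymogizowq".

Each output is the input with this applied: keep one character in every 3, starting at position 1 (positions 1st, 4th, 7th, ...), then swap the first and last characters.
For "kiymogizowq", step one produces "kmiw"; step two turns that into "wmik".

wmik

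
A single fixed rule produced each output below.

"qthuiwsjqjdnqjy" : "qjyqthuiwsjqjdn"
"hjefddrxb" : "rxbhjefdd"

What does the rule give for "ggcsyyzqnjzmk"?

zmkggcsyyzqnj

In each case the input is transformed by: move the last 3 characters to the front (rotate right by 3).
Doing the same to "ggcsyyzqnjzmk": "zmkggcsyyzqnj".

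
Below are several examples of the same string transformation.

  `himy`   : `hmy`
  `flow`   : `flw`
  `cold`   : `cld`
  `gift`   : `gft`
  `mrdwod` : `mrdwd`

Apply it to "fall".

fll

The pattern: remove every vowel.
"fall" → "fll".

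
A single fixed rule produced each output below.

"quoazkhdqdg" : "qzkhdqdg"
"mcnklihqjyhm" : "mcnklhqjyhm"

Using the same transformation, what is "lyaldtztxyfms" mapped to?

Rule — remove every vowel.
For "lyaldtztxyfms" the result is "lyldtztxyfms".

lyldtztxyfms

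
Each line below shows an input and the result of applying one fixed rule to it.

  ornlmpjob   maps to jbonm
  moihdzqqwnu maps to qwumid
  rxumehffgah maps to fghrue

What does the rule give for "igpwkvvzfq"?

vfipk

In each case the input is transformed by: keep every other character starting from the first (positions 1st, 3rd, 5th, ...), then move the first 3 characters to the end (rotate left by 3).
For "igpwkvvzfq", step one produces "ipkvf"; step two turns that into "vfipk".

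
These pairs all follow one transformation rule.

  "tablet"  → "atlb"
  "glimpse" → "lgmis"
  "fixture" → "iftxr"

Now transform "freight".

rfieh

The rule is to swap each adjacent pair of characters (1↔2, 3↔4, ...), then delete the last 2 characters.
Applying that to "freight" gives "rfieh".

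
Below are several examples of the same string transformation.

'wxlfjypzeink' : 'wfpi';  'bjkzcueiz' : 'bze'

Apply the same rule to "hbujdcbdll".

hjbl

The pattern: keep one character in every 3, starting at position 1 (positions 1st, 4th, 7th, ...).
Applying that to "hbujdcbdll" gives "hjbl".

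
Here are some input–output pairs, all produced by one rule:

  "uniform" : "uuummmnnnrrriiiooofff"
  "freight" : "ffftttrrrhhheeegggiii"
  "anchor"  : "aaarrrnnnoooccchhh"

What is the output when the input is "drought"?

The pattern: take characters alternately from the front and the back (1st, last, 2nd, 2nd-last, ...), then repeat every character 3 times.
Applying both steps to "drought": "dtrhogu", then "dddtttrrrhhhoooggguuu".
(Check on "anchor": → "arnoch" → "aaarrrnnnoooccchhh" ✓)

dddtttrrrhhhoooggguuu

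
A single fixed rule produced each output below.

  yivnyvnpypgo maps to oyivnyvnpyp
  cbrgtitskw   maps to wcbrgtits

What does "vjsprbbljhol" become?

Each output is the input with this applied: move the last 2 characters to the front (rotate right by 2), then delete the first character.
"vjsprbbljhol" → "olvjsprbbljh" → "lvjsprbbljh".

lvjsprbbljh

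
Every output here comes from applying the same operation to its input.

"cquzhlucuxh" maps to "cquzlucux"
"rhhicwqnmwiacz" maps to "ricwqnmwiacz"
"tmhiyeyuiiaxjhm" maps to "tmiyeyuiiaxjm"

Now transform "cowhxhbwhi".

cowxbwi

The pattern: remove every "h".
So "cowhxhbwhi" becomes "cowxbwi".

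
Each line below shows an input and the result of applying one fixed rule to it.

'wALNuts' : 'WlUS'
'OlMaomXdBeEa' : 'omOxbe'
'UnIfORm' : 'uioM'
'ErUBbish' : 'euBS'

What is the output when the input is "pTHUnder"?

PhNE

The pattern: keep every other character starting from the first (positions 1st, 3rd, 5th, ...), then flip the case of every letter.
On "pTHUnder" that produces "PhNE".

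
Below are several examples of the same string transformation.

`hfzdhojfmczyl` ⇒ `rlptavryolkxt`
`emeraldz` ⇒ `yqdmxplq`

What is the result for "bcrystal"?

odkefmxn

The pattern: shift every letter 12 places forward in the alphabet (wrapping around), then move the first character to the end.
Working it through for "bcrystal": intermediate "nodkefmx", final "odkefmxn".
(Check on "hfzdhojfmczyl": → "trlptavryolkx" → "rlptavryolkxt" ✓)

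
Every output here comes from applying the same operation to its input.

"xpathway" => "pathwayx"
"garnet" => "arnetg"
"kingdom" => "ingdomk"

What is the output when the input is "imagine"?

maginei

What's happening: move the first character to the end.
Applying that to "imagine" gives "maginei".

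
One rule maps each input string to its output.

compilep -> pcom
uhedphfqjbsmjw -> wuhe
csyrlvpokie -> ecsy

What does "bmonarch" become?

Rule — move the first 3 characters to the end (rotate left by 3), then keep only the last 4 characters.
Doing the same to "bmonarch": "hbmo".

hbmo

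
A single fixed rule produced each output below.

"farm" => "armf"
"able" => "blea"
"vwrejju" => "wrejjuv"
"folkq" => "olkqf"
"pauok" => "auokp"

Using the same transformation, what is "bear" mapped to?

earb

The rule is to move the first character to the end.
For "bear" the result is "earb".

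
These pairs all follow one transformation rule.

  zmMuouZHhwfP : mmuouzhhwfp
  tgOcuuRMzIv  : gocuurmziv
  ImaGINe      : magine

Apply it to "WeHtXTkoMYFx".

What's happening: delete the first character, then convert every letter to lowercase.
For "WeHtXTkoMYFx", step one produces "eHtXTkoMYFx"; step two turns that into "ehtxtkomyfx".

ehtxtkomyfx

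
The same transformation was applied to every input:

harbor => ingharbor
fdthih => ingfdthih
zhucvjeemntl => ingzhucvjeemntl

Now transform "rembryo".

ingrembryo

Looking at the pairs, the operation is to prepend "ing".
Doing the same to "rembryo": "ingrembryo".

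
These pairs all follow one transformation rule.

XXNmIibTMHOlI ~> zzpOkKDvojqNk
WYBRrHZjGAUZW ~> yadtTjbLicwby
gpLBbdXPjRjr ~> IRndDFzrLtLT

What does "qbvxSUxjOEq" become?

Rule — shift every letter 2 places forward in the alphabet (wrapping around), then flip the case of every letter.
Starting from "qbvxSUxjOEq": after the first operation, "sdxzUWzlQGs"; after the second, "SDXZuwZLqgS".

SDXZuwZLqgS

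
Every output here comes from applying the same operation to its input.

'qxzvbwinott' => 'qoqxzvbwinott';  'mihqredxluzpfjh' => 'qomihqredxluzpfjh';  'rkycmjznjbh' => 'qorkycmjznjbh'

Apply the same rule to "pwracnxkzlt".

Rule — prepend "qo".
Applying that to "pwracnxkzlt" gives "qopwracnxkzlt".

qopwracnxkzlt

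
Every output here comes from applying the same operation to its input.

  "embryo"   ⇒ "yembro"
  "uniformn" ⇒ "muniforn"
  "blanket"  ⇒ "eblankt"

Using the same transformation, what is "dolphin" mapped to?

idolphn

What's happening: move the last character to the front, then swap the first and last characters.
Applying both steps to "dolphin": "ndolphi", then "idolphn".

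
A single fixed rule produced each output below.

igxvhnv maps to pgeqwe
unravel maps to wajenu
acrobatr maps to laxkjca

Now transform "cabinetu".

Each output is the input with this applied: delete the first character, then shift every letter 9 places forward in the alphabet (wrapping around).
Working it through for "cabinetu": intermediate "abinetu", final "jkrwncd".

jkrwncd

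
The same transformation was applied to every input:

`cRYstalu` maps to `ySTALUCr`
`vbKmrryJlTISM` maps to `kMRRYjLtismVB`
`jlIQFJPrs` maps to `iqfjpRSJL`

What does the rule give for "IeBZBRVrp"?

What's happening: flip the case of every letter, then move the first 2 characters to the end (rotate left by 2).
Working it through for "IeBZBRVrp": intermediate "iEbzbrvRP", final "bzbrvRPiE".

bzbrvRPiE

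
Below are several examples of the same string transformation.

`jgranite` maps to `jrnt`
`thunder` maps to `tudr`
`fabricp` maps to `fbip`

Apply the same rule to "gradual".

Looking at the pairs, the operation is to keep every other character starting from the first (positions 1st, 3rd, 5th, ...).
So "gradual" becomes "gaul".

gaul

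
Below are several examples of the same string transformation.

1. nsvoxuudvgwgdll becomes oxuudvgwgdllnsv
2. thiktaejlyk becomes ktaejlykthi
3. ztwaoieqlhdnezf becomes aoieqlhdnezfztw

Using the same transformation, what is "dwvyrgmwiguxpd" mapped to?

The transformation: move the first 3 characters to the end (rotate left by 3).
On "dwvyrgmwiguxpd" that produces "yrgmwiguxpddwv".

yrgmwiguxpddwv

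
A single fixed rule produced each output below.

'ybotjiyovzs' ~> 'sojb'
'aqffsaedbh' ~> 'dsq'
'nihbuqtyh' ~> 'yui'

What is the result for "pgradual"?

In each case the input is transformed by: keep one character in every 3, starting at position 2 (positions 2nd, 5th, 8th, ...), then reverse the string.
For "pgradual", step one produces "gdl"; step two turns that into "ldg".
(Check on "aqffsaedbh": → "qsd" → "dsq" ✓)

ldg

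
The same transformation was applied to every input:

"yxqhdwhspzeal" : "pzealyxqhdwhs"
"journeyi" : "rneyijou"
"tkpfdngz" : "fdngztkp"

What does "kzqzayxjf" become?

The transformation: move the last 2 characters to the front (rotate right by 2), then move the last 3 characters to the front (rotate right by 3).
Applying both steps to "kzqzayxjf": "jfkzqzayx", then "ayxjfkzqz".
(Check on "journeyi": → "yijourne" → "rneyijou" ✓)

ayxjfkzqz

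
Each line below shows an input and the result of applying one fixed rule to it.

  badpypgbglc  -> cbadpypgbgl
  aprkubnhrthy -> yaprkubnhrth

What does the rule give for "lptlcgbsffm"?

mlptlcgbsff

The pattern: move the last character to the front.
For "lptlcgbsffm" the result is "mlptlcgbsff".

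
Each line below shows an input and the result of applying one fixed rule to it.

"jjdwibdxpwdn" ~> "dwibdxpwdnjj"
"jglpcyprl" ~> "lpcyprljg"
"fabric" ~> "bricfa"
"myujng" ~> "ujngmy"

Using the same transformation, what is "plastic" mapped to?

Looking at the pairs, the operation is to move the first 2 characters to the end (rotate left by 2).
"plastic" → "asticpl".

asticpl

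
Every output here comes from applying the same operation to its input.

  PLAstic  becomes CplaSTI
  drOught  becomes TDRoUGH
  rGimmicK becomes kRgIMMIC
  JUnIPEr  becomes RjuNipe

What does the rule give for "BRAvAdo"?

ObraVaD

Looking at the pairs, the operation is to flip the case of every letter, then move the last character to the front.
Working it through for "BRAvAdo": intermediate "braVaDO", final "ObraVaD".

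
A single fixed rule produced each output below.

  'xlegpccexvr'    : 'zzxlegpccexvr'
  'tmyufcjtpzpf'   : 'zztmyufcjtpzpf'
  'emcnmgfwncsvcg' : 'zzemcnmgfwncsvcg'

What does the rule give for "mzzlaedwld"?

zzmzzlaedwld

The rule is to prepend "zz".
Applying that to "mzzlaedwld" gives "zzmzzlaedwld".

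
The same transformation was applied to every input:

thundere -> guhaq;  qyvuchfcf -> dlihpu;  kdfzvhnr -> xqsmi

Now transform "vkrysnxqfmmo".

The pattern: shift every letter 13 places forward in the alphabet (wrapping around) — i.e. ROT13, then delete the last 3 characters.
Applying both steps to "vkrysnxqfmmo": "ixelfakdszzb", then "ixelfakds".

ixelfakds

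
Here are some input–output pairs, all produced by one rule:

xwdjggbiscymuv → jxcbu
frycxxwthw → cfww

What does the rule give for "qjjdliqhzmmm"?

dqmq

In each case the input is transformed by: keep one character in every 3, starting at position 1 (positions 1st, 4th, 7th, ...), then swap each adjacent pair of characters (1↔2, 3↔4, ...).
Working it through for "qjjdliqhzmmm": intermediate "qdqm", final "dqmq".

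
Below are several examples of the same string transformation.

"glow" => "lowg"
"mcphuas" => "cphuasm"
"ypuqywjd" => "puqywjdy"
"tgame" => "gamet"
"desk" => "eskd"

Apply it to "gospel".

ospelg

Rule — move the first character to the end.
For "gospel" the result is "ospelg".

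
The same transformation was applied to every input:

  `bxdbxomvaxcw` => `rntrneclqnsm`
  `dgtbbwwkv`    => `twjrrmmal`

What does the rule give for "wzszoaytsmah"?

mpipeqojicqx

Looking at the pairs, the operation is to shift every letter 10 places backward in the alphabet (wrapping around).
So "wzszoaytsmah" becomes "mpipeqojicqx".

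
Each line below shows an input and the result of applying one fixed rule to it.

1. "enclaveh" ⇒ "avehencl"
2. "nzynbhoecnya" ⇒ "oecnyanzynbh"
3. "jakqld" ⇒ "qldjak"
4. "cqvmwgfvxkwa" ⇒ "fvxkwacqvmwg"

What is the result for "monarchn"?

rchnmona

The transformation: swap the front and back halves of the string.
On "monarchn" that produces "rchnmona".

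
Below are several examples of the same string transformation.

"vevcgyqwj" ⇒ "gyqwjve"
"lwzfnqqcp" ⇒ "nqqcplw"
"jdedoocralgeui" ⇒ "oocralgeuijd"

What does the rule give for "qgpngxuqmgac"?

In each case the input is transformed by: move the first 2 characters to the end (rotate left by 2), then delete the first 2 characters.
Working it through for "qgpngxuqmgac": intermediate "pngxuqmgacqg", final "gxuqmgacqg".

gxuqmgacqg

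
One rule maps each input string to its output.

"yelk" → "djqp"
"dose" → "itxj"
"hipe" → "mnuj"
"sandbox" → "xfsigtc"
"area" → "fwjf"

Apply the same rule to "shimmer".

xmnrrjw

Each output is the input with this applied: shift every letter 5 places forward in the alphabet (wrapping around).
On "shimmer" that produces "xmnrrjw".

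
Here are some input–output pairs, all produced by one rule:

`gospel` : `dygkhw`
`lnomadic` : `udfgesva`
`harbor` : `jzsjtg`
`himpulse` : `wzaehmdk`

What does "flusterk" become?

cxdmklwj

Each output is the input with this applied: move the last character to the front, then shift every letter 8 places backward in the alphabet (wrapping around).
"flusterk" → "kfluster" → "cxdmklwj".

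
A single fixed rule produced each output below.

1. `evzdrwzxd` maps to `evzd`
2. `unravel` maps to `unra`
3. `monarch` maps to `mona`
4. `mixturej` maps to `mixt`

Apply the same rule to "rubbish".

The transformation: keep only the first 4 characters.
"rubbish" → "rubb".

rubb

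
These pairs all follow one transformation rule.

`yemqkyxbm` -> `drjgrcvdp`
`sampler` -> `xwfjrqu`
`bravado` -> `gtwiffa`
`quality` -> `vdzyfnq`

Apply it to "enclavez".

Each output is the input with this applied: shift every letter 5 places forward in the alphabet (wrapping around), then take characters alternately from the front and the back (1st, last, 2nd, 2nd-last, ...).
For "enclavez", step one produces "jshqfaje"; step two turns that into "jesjhaqf".

jesjhaqf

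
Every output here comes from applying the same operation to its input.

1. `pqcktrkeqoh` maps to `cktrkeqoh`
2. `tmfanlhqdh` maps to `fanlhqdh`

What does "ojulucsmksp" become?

ulucsmksp

The transformation: delete the first 2 characters.
"ojulucsmksp" → "ulucsmksp".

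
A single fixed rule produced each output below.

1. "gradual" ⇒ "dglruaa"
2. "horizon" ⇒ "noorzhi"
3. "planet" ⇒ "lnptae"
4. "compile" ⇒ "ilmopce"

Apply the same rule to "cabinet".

ceintab

Looking at the pairs, the operation is to sort the characters into alphabetical order, then move the first 2 characters to the end (rotate left by 2).
So "cabinet" becomes "ceintab".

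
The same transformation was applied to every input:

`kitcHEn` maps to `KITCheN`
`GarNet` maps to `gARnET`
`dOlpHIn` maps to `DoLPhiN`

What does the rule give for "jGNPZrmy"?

JgnpzRMY

Looking at the pairs, the operation is to flip the case of every letter.
Applying that to "jGNPZrmy" gives "JgnpzRMY".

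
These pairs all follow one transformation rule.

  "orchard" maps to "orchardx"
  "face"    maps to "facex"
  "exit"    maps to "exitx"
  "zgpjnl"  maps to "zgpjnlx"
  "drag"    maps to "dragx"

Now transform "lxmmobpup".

lxmmobpupx

The transformation: append "x".
"lxmmobpup" → "lxmmobpupx".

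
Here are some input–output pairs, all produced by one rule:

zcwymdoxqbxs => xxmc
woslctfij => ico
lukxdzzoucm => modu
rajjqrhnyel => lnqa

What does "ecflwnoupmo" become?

Each output is the input with this applied: keep one character in every 3, starting at position 2 (positions 2nd, 5th, 8th, ...), then reverse the string.
"ecflwnoupmo" → "ouwc".

ouwc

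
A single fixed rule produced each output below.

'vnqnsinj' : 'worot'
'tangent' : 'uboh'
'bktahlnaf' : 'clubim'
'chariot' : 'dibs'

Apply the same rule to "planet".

qmb

Rule — delete the last 3 characters, then shift every letter 1 place forward in the alphabet (wrapping around).
Applying both steps to "planet": "pla", then "qmb".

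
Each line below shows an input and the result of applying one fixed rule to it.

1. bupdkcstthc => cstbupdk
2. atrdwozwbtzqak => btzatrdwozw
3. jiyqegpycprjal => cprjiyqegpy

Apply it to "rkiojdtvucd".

In each case the input is transformed by: delete the last 3 characters, then move the last 3 characters to the front (rotate right by 3).
Starting from "rkiojdtvucd": after the first operation, "rkiojdtv"; after the second, "dtvrkioj".

dtvrkioj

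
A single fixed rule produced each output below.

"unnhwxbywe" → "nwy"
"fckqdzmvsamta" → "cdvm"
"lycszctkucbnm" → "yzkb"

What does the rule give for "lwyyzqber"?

Looking at the pairs, the operation is to keep one character in every 3, starting at position 2 (positions 2nd, 5th, 8th, ...).
For "lwyyzqber" the result is "wze".

wze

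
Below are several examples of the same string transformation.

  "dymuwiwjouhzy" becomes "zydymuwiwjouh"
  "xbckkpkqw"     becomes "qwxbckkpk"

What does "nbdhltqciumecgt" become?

gtnbdhltqciumec

Rule — move the last 2 characters to the front (rotate right by 2).
For "nbdhltqciumecgt" the result is "gtnbdhltqciumec".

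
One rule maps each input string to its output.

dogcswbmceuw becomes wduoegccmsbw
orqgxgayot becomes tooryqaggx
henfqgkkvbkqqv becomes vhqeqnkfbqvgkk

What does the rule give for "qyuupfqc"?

cqqyfupu

What's happening: take characters alternately from the front and the back (1st, last, 2nd, 2nd-last, ...), then swap each adjacent pair of characters (1↔2, 3↔4, ...).
Applying both steps to "qyuupfqc": "qcyqufup", then "cqqyfupu".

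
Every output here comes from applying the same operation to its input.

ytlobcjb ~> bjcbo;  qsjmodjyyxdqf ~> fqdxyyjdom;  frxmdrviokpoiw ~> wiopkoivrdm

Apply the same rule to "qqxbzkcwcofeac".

The rule is to delete the first 3 characters, then reverse the string.
"qqxbzkcwcofeac" → "bzkcwcofeac" → "caefocwckzb".

caefocwckzb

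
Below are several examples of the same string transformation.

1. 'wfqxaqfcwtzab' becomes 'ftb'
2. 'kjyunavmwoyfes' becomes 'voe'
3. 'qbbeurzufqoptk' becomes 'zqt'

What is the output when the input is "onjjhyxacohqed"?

xoe

The pattern: keep one character in every 3, starting at position 1 (positions 1st, 4th, 7th, ...), then keep only the last 3 characters.
So "onjjhyxacohqed" becomes "xoe".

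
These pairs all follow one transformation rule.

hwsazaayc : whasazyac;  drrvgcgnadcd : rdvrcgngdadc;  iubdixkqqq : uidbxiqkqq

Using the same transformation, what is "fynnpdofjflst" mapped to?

The rule is to swap each adjacent pair of characters (1↔2, 3↔4, ...).
"fynnpdofjflst" → "yfnndpfofjslt".

yfnndpfofjslt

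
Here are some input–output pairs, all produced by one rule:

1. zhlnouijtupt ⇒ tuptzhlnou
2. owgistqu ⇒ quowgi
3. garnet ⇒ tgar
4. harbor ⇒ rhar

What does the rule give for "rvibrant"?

ntrvib

Each output is the input with this applied: swap the front and back halves of the string, then delete the first 2 characters.
So "rvibrant" becomes "ntrvib".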